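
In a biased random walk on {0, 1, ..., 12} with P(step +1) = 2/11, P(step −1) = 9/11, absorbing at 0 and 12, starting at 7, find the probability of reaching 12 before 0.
P(hit 12 before 0) = (1 − (9/2)^7) / (1 − (9/2)^12) = 21864416/40347076055

Let u_k denote P(reach 12 before 0 | start at k). Boundary: u_0 = 0, u_12 = 1. Recurrence: u_k = 2/11·u_{k+1} + 9/11·u_{k-1} for 1 ≤ k ≤ 11. Try u_k = A + B·r^k with r = q/p = (9/11)/(2/11) = 9/2. Substitution satisfies the recurrence; boundary conditions give:
  u_k = (1 − r^k) / (1 − r^N) = (1 − (9/2)^7) / (1 − (9/2)^12) = 21864416/40347076055.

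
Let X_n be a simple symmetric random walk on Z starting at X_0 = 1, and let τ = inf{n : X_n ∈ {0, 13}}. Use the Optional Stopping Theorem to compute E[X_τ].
E[X_τ] = 1

X_n is a martingale and τ is a bounded-mean stopping time (indeed τ is finite a.s. with bounded expectation since the walk is in a bounded region). By the OST, E[X_τ] = E[X_0] = 1. Equivalently: E[X_τ] = 13 · P(hit 13 first) + 0 · P(hit 0 first) = 13 · (1/13) = 1.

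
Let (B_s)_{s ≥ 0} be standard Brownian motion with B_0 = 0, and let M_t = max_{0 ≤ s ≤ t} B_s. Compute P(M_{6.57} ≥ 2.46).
P(M_{6.57} ≥ 2.46) = 2·P(B_{6.57} ≥ 2.46) = 2(1 − Φ(2.46/√6.57)) ≈ 0.3372

By the reflection principle for Brownian motion, P(M_t ≥ a) = 2 · P(B_t ≥ a) for a ≥ 0. Since B_t ~ N(0, t), P(B_t ≥ 2.46) = 1 − Φ(2.46/√t) = 1 − Φ(2.46/√6.57) = 1 − Φ(0.9597). So
  P(M_{6.57} ≥ 2.46) = 2(1 − Φ(0.9597)) ≈ 0.3372.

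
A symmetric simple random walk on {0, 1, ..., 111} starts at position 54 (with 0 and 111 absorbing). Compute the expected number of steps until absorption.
E[τ | X_0 = 54] = 3078

Let v_k = E[τ | X_0 = k]. Boundary: v_0 = v_111 = 0. Recurrence: v_k = 1 + (v_{k-1} + v_{k+1})/2 for 1 ≤ k ≤ 110. The particular solution to v_k − (v_{k-1} + v_{k+1})/2 = 1 is v_k = −k^2. Adding homogeneous solution A + B k and matching boundaries gives v_k = k (111 − k). Substituting k = 54: v_54 = 54 · 57 = 3078.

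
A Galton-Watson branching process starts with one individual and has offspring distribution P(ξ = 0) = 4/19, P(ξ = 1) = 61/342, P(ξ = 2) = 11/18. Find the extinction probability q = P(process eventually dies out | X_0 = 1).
q = 72/209

The pgf is f(s) = 4/19 + 61/342·s + 11/18·s². The extinction probability q is the smallest fixed point of f in [0, 1]. Setting s = f(s):
  11/18·s² + (61/342 − 1)·s + 4/19 = 0
  11/18·s² − (4/19 + 11/18)·s + 4/19 = 0
which factors as (s − 1)·(11/18·s − 4/19) = 0, giving roots s = 1 and s = (4/19)/(11/18) = 72/209.
Mean offspring μ = 61/342 + 2·11/18 = 479/342 > 1 (supercritical), so q < 1. The extinction probability is the smaller root: q = (4/19)/(11/18) = 72/209.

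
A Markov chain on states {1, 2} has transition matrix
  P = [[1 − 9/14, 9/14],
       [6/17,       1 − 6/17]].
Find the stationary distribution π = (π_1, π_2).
π_1 = 28/79, π_2 = 51/79

Solve πP = π with π_1 + π_2 = 1. From πP = π: π_1 · (1 − 9/14) + π_2 · 6/17 = π_1 ⇒ π_2 · 6/17 = π_1 · 9/14 ⇒ π_2/π_1 = (9/14)/(6/17) = 51/28. Together with π_1 + π_2 = 1:
  π_1 = (6/17)/(9/14 + 6/17) = (6/17)/(237/238) = 28/79,
  π_2 = (9/14)/(9/14 + 6/17) = (9/14)/(237/238) = 51/79.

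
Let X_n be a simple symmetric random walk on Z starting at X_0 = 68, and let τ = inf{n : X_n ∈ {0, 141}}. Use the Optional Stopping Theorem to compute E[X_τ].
E[X_τ] = 68

X_n is a martingale and τ is a bounded-mean stopping time (indeed τ is finite a.s. with bounded expectation since the walk is in a bounded region). By the OST, E[X_τ] = E[X_0] = 68. Equivalently: E[X_τ] = 141 · P(hit 141 first) + 0 · P(hit 0 first) = 141 · (68/141) = 68.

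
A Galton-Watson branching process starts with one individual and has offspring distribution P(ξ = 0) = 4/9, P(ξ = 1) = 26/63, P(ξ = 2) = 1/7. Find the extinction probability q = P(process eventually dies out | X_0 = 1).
q = 1

Mean offspring μ = 0·4/9 + 1·26/63 + 2·1/7 = 44/63 ≤ 1. For μ ≤ 1 with offspring not concentrated at 1, the Galton-Watson process goes extinct almost surely, so q = 1.
(Algebraic check: The pgf is f(s) = 4/9 + 26/63·s + 1/7·s². The extinction probability q is the smallest fixed point of f in [0, 1]. Setting s = f(s):
  1/7·s² + (26/63 − 1)·s + 4/9 = 0
  1/7·s² − (4/9 + 1/7)·s + 4/9 = 0
which factors as (s − 1)·(1/7·s − 4/9) = 0, giving roots s = 1 and s = (4/9)/(1/7) = 28/9. Since 28/9 ≥ 1, the smallest root in [0, 1] is s = 1.)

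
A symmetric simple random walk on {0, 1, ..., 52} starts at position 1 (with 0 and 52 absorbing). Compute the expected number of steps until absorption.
E[τ | X_0 = 1] = 51

Let v_k = E[τ | X_0 = k]. Boundary: v_0 = v_52 = 0. Recurrence: v_k = 1 + (v_{k-1} + v_{k+1})/2 for 1 ≤ k ≤ 51. The particular solution to v_k − (v_{k-1} + v_{k+1})/2 = 1 is v_k = −k^2. Adding homogeneous solution A + B k and matching boundaries gives v_k = k (52 − k). Substituting k = 1: v_1 = 1 · 51 = 51.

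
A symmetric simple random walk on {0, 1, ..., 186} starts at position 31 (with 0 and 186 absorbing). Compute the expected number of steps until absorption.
E[τ | X_0 = 31] = 4805

Let v_k = E[τ | X_0 = k]. Boundary: v_0 = v_186 = 0. Recurrence: v_k = 1 + (v_{k-1} + v_{k+1})/2 for 1 ≤ k ≤ 185. The particular solution to v_k − (v_{k-1} + v_{k+1})/2 = 1 is v_k = −k^2. Adding homogeneous solution A + B k and matching boundaries gives v_k = k (186 − k). Substituting k = 31: v_31 = 31 · 155 = 4805.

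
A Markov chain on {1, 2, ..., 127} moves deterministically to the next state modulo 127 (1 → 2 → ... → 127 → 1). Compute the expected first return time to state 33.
E[T_33 | X_0 = 33] = 127

The chain cycles deterministically, so starting at state 33 it returns in exactly 127 steps. Equivalently, the stationary distribution is uniform π_j = 1/127 for every state j, so by Kac's formula E[T_33] = 1/π_33 = 127.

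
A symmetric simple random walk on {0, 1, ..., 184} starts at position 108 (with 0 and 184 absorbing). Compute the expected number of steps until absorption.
E[τ | X_0 = 108] = 8208

Let v_k = E[τ | X_0 = k]. Boundary: v_0 = v_184 = 0. Recurrence: v_k = 1 + (v_{k-1} + v_{k+1})/2 for 1 ≤ k ≤ 183. The particular solution to v_k − (v_{k-1} + v_{k+1})/2 = 1 is v_k = −k^2. Adding homogeneous solution A + B k and matching boundaries gives v_k = k (184 − k). Substituting k = 108: v_108 = 108 · 76 = 8208.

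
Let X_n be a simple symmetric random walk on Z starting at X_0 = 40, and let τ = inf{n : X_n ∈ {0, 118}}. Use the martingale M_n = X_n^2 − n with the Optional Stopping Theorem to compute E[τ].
E[τ] = 3120

M_n = X_n^2 − n is a martingale (since E[X_{n+1}^2 | F_n] = X_n^2 + 1). By OST (τ has finite mean in a bounded region), E[M_τ] = E[M_0] = X_0^2 − 0 = 40^2 = 1600. Also E[M_τ] = E[X_τ^2] − E[τ]. The walk exits at 0 or 118, with P(hit 118 first) = 40/118, so E[X_τ^2] = 118^2 · 40/118 + 0 = 4720. Thus E[τ] = E[X_τ^2] − E[M_τ] = 4720 − 1600 = 3120 = 40(118 − 40) = 3120.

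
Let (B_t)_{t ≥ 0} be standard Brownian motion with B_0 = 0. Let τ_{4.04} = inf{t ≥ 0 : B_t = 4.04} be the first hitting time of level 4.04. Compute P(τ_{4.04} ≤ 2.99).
P(τ_{4.04} ≤ 2.99) = 2(1 − Φ(4.04/√2.99)) = 2(1 − Φ(2.3364)) ≈ 0.0195

By the reflection principle for standard BM, P(τ_b ≤ t) = 2 · P(B_t ≥ b). Since B_t ~ N(0, t), P(B_t ≥ 4.04) = 1 − Φ(4.04/√t) = 1 − Φ(4.04/√2.99) = 1 − Φ(2.3364) ≈ 0.00974. Doubling: P(τ_{4.04} ≤ 2.99) ≈ 2 · 0.00974 = 0.01948 ≈ 0.0195.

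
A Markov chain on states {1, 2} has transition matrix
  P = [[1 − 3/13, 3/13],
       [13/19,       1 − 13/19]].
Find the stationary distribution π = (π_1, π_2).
π_1 = 169/226, π_2 = 57/226

Solve πP = π with π_1 + π_2 = 1. From πP = π: π_1 · (1 − 3/13) + π_2 · 13/19 = π_1 ⇒ π_2 · 13/19 = π_1 · 3/13 ⇒ π_2/π_1 = (3/13)/(13/19) = 57/169. Together with π_1 + π_2 = 1:
  π_1 = (13/19)/(3/13 + 13/19) = (13/19)/(226/247) = 169/226,
  π_2 = (3/13)/(3/13 + 13/19) = (3/13)/(226/247) = 57/226.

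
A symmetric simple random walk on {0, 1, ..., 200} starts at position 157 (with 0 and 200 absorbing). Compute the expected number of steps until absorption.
E[τ | X_0 = 157] = 6751

Let v_k = E[τ | X_0 = k]. Boundary: v_0 = v_200 = 0. Recurrence: v_k = 1 + (v_{k-1} + v_{k+1})/2 for 1 ≤ k ≤ 199. The particular solution to v_k − (v_{k-1} + v_{k+1})/2 = 1 is v_k = −k^2. Adding homogeneous solution A + B k and matching boundaries gives v_k = k (200 − k). Substituting k = 157: v_157 = 157 · 43 = 6751.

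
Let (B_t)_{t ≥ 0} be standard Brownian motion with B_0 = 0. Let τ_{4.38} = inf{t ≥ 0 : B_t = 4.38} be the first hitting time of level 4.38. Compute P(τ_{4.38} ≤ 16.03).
P(τ_{4.38} ≤ 16.03) = 2(1 − Φ(4.38/√16.03)) = 2(1 − Φ(1.0940)) ≈ 0.2740

By the reflection principle for standard BM, P(τ_b ≤ t) = 2 · P(B_t ≥ b). Since B_t ~ N(0, t), P(B_t ≥ 4.38) = 1 − Φ(4.38/√t) = 1 − Φ(4.38/√16.03) = 1 − Φ(1.0940) ≈ 0.13698. Doubling: P(τ_{4.38} ≤ 16.03) ≈ 2 · 0.13698 = 0.27396 ≈ 0.2740.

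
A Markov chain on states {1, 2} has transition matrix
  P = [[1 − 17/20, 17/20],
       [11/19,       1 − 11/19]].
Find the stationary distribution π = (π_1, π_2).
π_1 = 220/543, π_2 = 323/543

Solve πP = π with π_1 + π_2 = 1. From πP = π: π_1 · (1 − 17/20) + π_2 · 11/19 = π_1 ⇒ π_2 · 11/19 = π_1 · 17/20 ⇒ π_2/π_1 = (17/20)/(11/19) = 323/220. Together with π_1 + π_2 = 1:
  π_1 = (11/19)/(17/20 + 11/19) = (11/19)/(543/380) = 220/543,
  π_2 = (17/20)/(17/20 + 11/19) = (17/20)/(543/380) = 323/543.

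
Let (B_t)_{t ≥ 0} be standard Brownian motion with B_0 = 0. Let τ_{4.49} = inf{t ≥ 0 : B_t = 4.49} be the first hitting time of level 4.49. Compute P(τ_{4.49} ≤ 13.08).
P(τ_{4.49} ≤ 13.08) = 2(1 − Φ(4.49/√13.08)) = 2(1 − Φ(1.2415)) ≈ 0.2144

By the reflection principle for standard BM, P(τ_b ≤ t) = 2 · P(B_t ≥ b). Since B_t ~ N(0, t), P(B_t ≥ 4.49) = 1 − Φ(4.49/√t) = 1 − Φ(4.49/√13.08) = 1 − Φ(1.2415) ≈ 0.10721. Doubling: P(τ_{4.49} ≤ 13.08) ≈ 2 · 0.10721 = 0.21442 ≈ 0.2144.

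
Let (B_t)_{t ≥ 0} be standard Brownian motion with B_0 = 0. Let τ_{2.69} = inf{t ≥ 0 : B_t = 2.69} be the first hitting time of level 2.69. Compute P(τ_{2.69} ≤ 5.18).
P(τ_{2.69} ≤ 5.18) = 2(1 − Φ(2.69/√5.18)) = 2(1 − Φ(1.1819)) ≈ 0.2372

By the reflection principle for standard BM, P(τ_b ≤ t) = 2 · P(B_t ≥ b). Since B_t ~ N(0, t), P(B_t ≥ 2.69) = 1 − Φ(2.69/√t) = 1 − Φ(2.69/√5.18) = 1 − Φ(1.1819) ≈ 0.11862. Doubling: P(τ_{2.69} ≤ 5.18) ≈ 2 · 0.11862 = 0.23724 ≈ 0.2372.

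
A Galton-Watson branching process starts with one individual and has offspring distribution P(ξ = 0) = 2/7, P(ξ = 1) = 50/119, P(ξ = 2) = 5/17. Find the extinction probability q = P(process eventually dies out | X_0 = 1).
q = 34/35

The pgf is f(s) = 2/7 + 50/119·s + 5/17·s². The extinction probability q is the smallest fixed point of f in [0, 1]. Setting s = f(s):
  5/17·s² + (50/119 − 1)·s + 2/7 = 0
  5/17·s² − (2/7 + 5/17)·s + 2/7 = 0
which factors as (s − 1)·(5/17·s − 2/7) = 0, giving roots s = 1 and s = (2/7)/(5/17) = 34/35.
Mean offspring μ = 50/119 + 2·5/17 = 120/119 > 1 (supercritical), so q < 1. The extinction probability is the smaller root: q = (2/7)/(5/17) = 34/35.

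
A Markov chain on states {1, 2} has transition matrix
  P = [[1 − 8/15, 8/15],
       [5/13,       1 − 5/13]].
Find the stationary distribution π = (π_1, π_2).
π_1 = 75/179, π_2 = 104/179

Solve πP = π with π_1 + π_2 = 1. From πP = π: π_1 · (1 − 8/15) + π_2 · 5/13 = π_1 ⇒ π_2 · 5/13 = π_1 · 8/15 ⇒ π_2/π_1 = (8/15)/(5/13) = 104/75. Together with π_1 + π_2 = 1:
  π_1 = (5/13)/(8/15 + 5/13) = (5/13)/(179/195) = 75/179,
  π_2 = (8/15)/(8/15 + 5/13) = (8/15)/(179/195) = 104/179.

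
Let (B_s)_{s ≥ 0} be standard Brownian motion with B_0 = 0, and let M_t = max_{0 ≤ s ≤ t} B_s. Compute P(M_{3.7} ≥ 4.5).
P(M_{3.7} ≥ 4.5) = 2·P(B_{3.7} ≥ 4.5) = 2(1 − Φ(4.5/√3.7)) ≈ 0.0193

By the reflection principle for Brownian motion, P(M_t ≥ a) = 2 · P(B_t ≥ a) for a ≥ 0. Since B_t ~ N(0, t), P(B_t ≥ 4.5) = 1 − Φ(4.5/√t) = 1 − Φ(4.5/√3.7) = 1 − Φ(2.3394). So
  P(M_{3.7} ≥ 4.5) = 2(1 − Φ(2.3394)) ≈ 0.0193.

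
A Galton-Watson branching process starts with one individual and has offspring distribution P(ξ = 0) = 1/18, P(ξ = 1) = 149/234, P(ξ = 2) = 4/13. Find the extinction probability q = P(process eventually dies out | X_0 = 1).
q = 13/72

The pgf is f(s) = 1/18 + 149/234·s + 4/13·s². The extinction probability q is the smallest fixed point of f in [0, 1]. Setting s = f(s):
  4/13·s² + (149/234 − 1)·s + 1/18 = 0
  4/13·s² − (1/18 + 4/13)·s + 1/18 = 0
which factors as (s − 1)·(4/13·s − 1/18) = 0, giving roots s = 1 and s = (1/18)/(4/13) = 13/72.
Mean offspring μ = 149/234 + 2·4/13 = 293/234 > 1 (supercritical), so q < 1. The extinction probability is the smaller root: q = (1/18)/(4/13) = 13/72.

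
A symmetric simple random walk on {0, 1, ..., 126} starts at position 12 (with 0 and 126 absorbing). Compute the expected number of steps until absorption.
E[τ | X_0 = 12] = 1368

Let v_k = E[τ | X_0 = k]. Boundary: v_0 = v_126 = 0. Recurrence: v_k = 1 + (v_{k-1} + v_{k+1})/2 for 1 ≤ k ≤ 125. The particular solution to v_k − (v_{k-1} + v_{k+1})/2 = 1 is v_k = −k^2. Adding homogeneous solution A + B k and matching boundaries gives v_k = k (126 − k). Substituting k = 12: v_12 = 12 · 114 = 1368.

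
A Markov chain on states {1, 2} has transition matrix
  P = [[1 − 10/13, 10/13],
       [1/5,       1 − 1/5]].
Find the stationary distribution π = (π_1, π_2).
π_1 = 13/63, π_2 = 50/63

Solve πP = π with π_1 + π_2 = 1. From πP = π: π_1 · (1 − 10/13) + π_2 · 1/5 = π_1 ⇒ π_2 · 1/5 = π_1 · 10/13 ⇒ π_2/π_1 = (10/13)/(1/5) = 50/13. Together with π_1 + π_2 = 1:
  π_1 = (1/5)/(10/13 + 1/5) = (1/5)/(63/65) = 13/63,
  π_2 = (10/13)/(10/13 + 1/5) = (10/13)/(63/65) = 50/63.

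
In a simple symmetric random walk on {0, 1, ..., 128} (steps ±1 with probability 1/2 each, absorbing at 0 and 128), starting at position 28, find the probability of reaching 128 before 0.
P(hit 128 before 0) = 28/128 = 7/32

Let u_k = P(hit 128 before 0 | start at k). Then u_0 = 0, u_128 = 1, and u_k = u_{k-1}/2 + u_{k+1}/2 for 1 ≤ k ≤ 127. This harmonic recurrence is solved by u_k = k/128, giving u_28 = 28/128 = 7/32.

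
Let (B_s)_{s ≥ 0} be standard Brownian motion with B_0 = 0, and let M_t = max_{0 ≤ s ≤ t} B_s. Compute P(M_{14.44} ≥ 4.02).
P(M_{14.44} ≥ 4.02) = 2·P(B_{14.44} ≥ 4.02) = 2(1 − Φ(4.02/√14.44)) ≈ 0.2901

By the reflection principle for Brownian motion, P(M_t ≥ a) = 2 · P(B_t ≥ a) for a ≥ 0. Since B_t ~ N(0, t), P(B_t ≥ 4.02) = 1 − Φ(4.02/√t) = 1 − Φ(4.02/√14.44) = 1 − Φ(1.0579). So
  P(M_{14.44} ≥ 4.02) = 2(1 − Φ(1.0579)) ≈ 0.2901.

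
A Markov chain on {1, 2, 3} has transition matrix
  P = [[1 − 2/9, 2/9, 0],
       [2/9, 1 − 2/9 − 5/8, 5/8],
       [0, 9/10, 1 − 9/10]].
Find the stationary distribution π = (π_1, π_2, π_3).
π = (36/97, 36/97, 25/97)

This is a birth-death chain on three states, which satisfies detailed balance: π_1 · P_{12} = π_2 · P_{21} and π_2 · P_{23} = π_3 · P_{32}.
From π_1 · 2/9 = π_2 · 2/9: π_2/π_1 = (2/9)/(2/9) = 1.
From π_2 · 5/8 = π_3 · 9/10: π_3/π_2 = (5/8)/(9/10) = 25/36.
Take π_1 proportional to 1; then unnormalized π = (1, 1, 25/36). Normalize by dividing by the sum 97/36:
  π = (36/97, 36/97, 25/97).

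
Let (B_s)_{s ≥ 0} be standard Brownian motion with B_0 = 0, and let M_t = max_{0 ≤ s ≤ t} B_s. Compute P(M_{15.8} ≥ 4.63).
P(M_{15.8} ≥ 4.63) = 2·P(B_{15.8} ≥ 4.63) = 2(1 − Φ(4.63/√15.8)) ≈ 0.2441

By the reflection principle for Brownian motion, P(M_t ≥ a) = 2 · P(B_t ≥ a) for a ≥ 0. Since B_t ~ N(0, t), P(B_t ≥ 4.63) = 1 − Φ(4.63/√t) = 1 − Φ(4.63/√15.8) = 1 − Φ(1.1648). So
  P(M_{15.8} ≥ 4.63) = 2(1 − Φ(1.1648)) ≈ 0.2441.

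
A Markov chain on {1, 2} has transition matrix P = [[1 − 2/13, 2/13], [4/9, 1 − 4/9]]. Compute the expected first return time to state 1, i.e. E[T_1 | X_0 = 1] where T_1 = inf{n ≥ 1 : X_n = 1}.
E[T_1 | X_0 = 1] = 1/π_1 = 35/26

For an irreducible recurrent Markov chain with stationary distribution π, E[T_i | X_0 = i] = 1/π_i (Kac's formula). Here π_1 = (4/9)/(2/13 + 4/9) = (4/9)/(70/117) = 26/35, so E[T_1 | X_0 = 1] = 1/π_1 = (2/13 + 4/9)/(4/9) = (70/117)/(4/9) = 35/26.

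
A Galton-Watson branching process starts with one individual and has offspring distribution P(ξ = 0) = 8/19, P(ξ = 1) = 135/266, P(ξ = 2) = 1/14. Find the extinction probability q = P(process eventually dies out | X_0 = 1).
q = 1

Mean offspring μ = 0·8/19 + 1·135/266 + 2·1/14 = 173/266 ≤ 1. For μ ≤ 1 with offspring not concentrated at 1, the Galton-Watson process goes extinct almost surely, so q = 1.
(Algebraic check: The pgf is f(s) = 8/19 + 135/266·s + 1/14·s². The extinction probability q is the smallest fixed point of f in [0, 1]. Setting s = f(s):
  1/14·s² + (135/266 − 1)·s + 8/19 = 0
  1/14·s² − (8/19 + 1/14)·s + 8/19 = 0
which factors as (s − 1)·(1/14·s − 8/19) = 0, giving roots s = 1 and s = (8/19)/(1/14) = 112/19. Since 112/19 ≥ 1, the smallest root in [0, 1] is s = 1.)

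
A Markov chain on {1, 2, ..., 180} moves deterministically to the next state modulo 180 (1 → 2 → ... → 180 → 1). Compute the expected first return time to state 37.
E[T_37 | X_0 = 37] = 180

The chain cycles deterministically, so starting at state 37 it returns in exactly 180 steps. Equivalently, the stationary distribution is uniform π_j = 1/180 for every state j, so by Kac's formula E[T_37] = 1/π_37 = 180.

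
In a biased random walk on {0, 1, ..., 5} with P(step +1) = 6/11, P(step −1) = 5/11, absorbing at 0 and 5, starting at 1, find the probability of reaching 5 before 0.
P(hit 5 before 0) = (1 − (5/6)^1) / (1 − (5/6)^5) = 1296/4651

Let u_k denote P(reach 5 before 0 | start at k). Boundary: u_0 = 0, u_5 = 1. Recurrence: u_k = 6/11·u_{k+1} + 5/11·u_{k-1} for 1 ≤ k ≤ 4. Try u_k = A + B·r^k with r = q/p = (5/11)/(6/11) = 5/6. Substitution satisfies the recurrence; boundary conditions give:
  u_k = (1 − r^k) / (1 − r^N) = (1 − (5/6)^1) / (1 − (5/6)^5) = 1296/4651.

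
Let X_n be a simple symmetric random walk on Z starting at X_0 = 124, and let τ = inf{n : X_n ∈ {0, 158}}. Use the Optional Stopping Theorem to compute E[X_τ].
E[X_τ] = 124

X_n is a martingale and τ is a bounded-mean stopping time (indeed τ is finite a.s. with bounded expectation since the walk is in a bounded region). By the OST, E[X_τ] = E[X_0] = 124. Equivalently: E[X_τ] = 158 · P(hit 158 first) + 0 · P(hit 0 first) = 158 · (124/158) = 124.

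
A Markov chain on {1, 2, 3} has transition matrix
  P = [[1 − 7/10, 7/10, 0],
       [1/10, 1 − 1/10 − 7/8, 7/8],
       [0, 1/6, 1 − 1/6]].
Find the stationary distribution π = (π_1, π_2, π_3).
π = (4/179, 28/179, 147/179)

This is a birth-death chain on three states, which satisfies detailed balance: π_1 · P_{12} = π_2 · P_{21} and π_2 · P_{23} = π_3 · P_{32}.
From π_1 · 7/10 = π_2 · 1/10: π_2/π_1 = (7/10)/(1/10) = 7.
From π_2 · 7/8 = π_3 · 1/6: π_3/π_2 = (7/8)/(1/6) = 21/4.
Take π_1 proportional to 1; then unnormalized π = (1, 7, 147/4). Normalize by dividing by the sum 179/4:
  π = (4/179, 28/179, 147/179).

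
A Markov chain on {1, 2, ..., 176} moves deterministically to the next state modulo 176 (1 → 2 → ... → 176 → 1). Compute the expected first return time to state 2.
E[T_2 | X_0 = 2] = 176

The chain cycles deterministically, so starting at state 2 it returns in exactly 176 steps. Equivalently, the stationary distribution is uniform π_j = 1/176 for every state j, so by Kac's formula E[T_2] = 1/π_2 = 176.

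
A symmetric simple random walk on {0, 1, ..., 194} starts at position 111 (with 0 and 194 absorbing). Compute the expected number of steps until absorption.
E[τ | X_0 = 111] = 9213

Let v_k = E[τ | X_0 = k]. Boundary: v_0 = v_194 = 0. Recurrence: v_k = 1 + (v_{k-1} + v_{k+1})/2 for 1 ≤ k ≤ 193. The particular solution to v_k − (v_{k-1} + v_{k+1})/2 = 1 is v_k = −k^2. Adding homogeneous solution A + B k and matching boundaries gives v_k = k (194 − k). Substituting k = 111: v_111 = 111 · 83 = 9213.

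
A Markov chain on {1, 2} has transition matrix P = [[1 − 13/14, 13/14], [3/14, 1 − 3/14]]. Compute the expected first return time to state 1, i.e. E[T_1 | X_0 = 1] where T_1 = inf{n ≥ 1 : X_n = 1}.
E[T_1 | X_0 = 1] = 1/π_1 = 16/3

For an irreducible recurrent Markov chain with stationary distribution π, E[T_i | X_0 = i] = 1/π_i (Kac's formula). Here π_1 = (3/14)/(13/14 + 3/14) = (3/14)/(8/7) = 3/16, so E[T_1 | X_0 = 1] = 1/π_1 = (13/14 + 3/14)/(3/14) = (8/7)/(3/14) = 16/3.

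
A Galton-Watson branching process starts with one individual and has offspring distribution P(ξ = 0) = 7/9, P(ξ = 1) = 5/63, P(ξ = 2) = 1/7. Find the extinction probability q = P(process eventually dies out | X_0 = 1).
q = 1

Mean offspring μ = 0·7/9 + 1·5/63 + 2·1/7 = 23/63 ≤ 1. For μ ≤ 1 with offspring not concentrated at 1, the Galton-Watson process goes extinct almost surely, so q = 1.
(Algebraic check: The pgf is f(s) = 7/9 + 5/63·s + 1/7·s². The extinction probability q is the smallest fixed point of f in [0, 1]. Setting s = f(s):
  1/7·s² + (5/63 − 1)·s + 7/9 = 0
  1/7·s² − (7/9 + 1/7)·s + 7/9 = 0
which factors as (s − 1)·(1/7·s − 7/9) = 0, giving roots s = 1 and s = (7/9)/(1/7) = 49/9. Since 49/9 ≥ 1, the smallest root in [0, 1] is s = 1.)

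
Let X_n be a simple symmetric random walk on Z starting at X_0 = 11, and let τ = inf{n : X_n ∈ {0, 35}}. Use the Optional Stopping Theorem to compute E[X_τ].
E[X_τ] = 11

X_n is a martingale and τ is a bounded-mean stopping time (indeed τ is finite a.s. with bounded expectation since the walk is in a bounded region). By the OST, E[X_τ] = E[X_0] = 11. Equivalently: E[X_τ] = 35 · P(hit 35 first) + 0 · P(hit 0 first) = 35 · (11/35) = 11.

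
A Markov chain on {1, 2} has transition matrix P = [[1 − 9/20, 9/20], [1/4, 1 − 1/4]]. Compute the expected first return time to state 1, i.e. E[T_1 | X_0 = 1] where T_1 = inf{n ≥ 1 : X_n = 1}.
E[T_1 | X_0 = 1] = 1/π_1 = 14/5

For an irreducible recurrent Markov chain with stationary distribution π, E[T_i | X_0 = i] = 1/π_i (Kac's formula). Here π_1 = (1/4)/(9/20 + 1/4) = (1/4)/(7/10) = 5/14, so E[T_1 | X_0 = 1] = 1/π_1 = (9/20 + 1/4)/(1/4) = (7/10)/(1/4) = 14/5.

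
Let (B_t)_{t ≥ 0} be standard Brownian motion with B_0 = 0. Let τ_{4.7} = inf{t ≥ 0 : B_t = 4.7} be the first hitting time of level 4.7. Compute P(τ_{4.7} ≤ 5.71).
P(τ_{4.7} ≤ 5.71) = 2(1 − Φ(4.7/√5.71)) = 2(1 − Φ(1.9669)) ≈ 0.0492

By the reflection principle for standard BM, P(τ_b ≤ t) = 2 · P(B_t ≥ b). Since B_t ~ N(0, t), P(B_t ≥ 4.7) = 1 − Φ(4.7/√t) = 1 − Φ(4.7/√5.71) = 1 − Φ(1.9669) ≈ 0.02460. Doubling: P(τ_{4.7} ≤ 5.71) ≈ 2 · 0.02460 = 0.04920 ≈ 0.0492.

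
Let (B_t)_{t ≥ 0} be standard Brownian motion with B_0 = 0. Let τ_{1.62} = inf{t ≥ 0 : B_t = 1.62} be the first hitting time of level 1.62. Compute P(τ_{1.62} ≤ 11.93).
P(τ_{1.62} ≤ 11.93) = 2(1 − Φ(1.62/√11.93)) = 2(1 − Φ(0.4690)) ≈ 0.6391

By the reflection principle for standard BM, P(τ_b ≤ t) = 2 · P(B_t ≥ b). Since B_t ~ N(0, t), P(B_t ≥ 1.62) = 1 − Φ(1.62/√t) = 1 − Φ(1.62/√11.93) = 1 − Φ(0.4690) ≈ 0.31953. Doubling: P(τ_{1.62} ≤ 11.93) ≈ 2 · 0.31953 = 0.63906 ≈ 0.6391.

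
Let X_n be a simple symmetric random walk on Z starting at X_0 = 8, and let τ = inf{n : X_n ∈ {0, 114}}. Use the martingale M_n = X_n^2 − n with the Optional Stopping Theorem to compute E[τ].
E[τ] = 848

M_n = X_n^2 − n is a martingale (since E[X_{n+1}^2 | F_n] = X_n^2 + 1). By OST (τ has finite mean in a bounded region), E[M_τ] = E[M_0] = X_0^2 − 0 = 8^2 = 64. Also E[M_τ] = E[X_τ^2] − E[τ]. The walk exits at 0 or 114, with P(hit 114 first) = 8/114, so E[X_τ^2] = 114^2 · 8/114 + 0 = 912. Thus E[τ] = E[X_τ^2] − E[M_τ] = 912 − 64 = 848 = 8(114 − 8) = 848.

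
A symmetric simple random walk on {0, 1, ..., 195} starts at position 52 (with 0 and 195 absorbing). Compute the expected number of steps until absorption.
E[τ | X_0 = 52] = 7436

Let v_k = E[τ | X_0 = k]. Boundary: v_0 = v_195 = 0. Recurrence: v_k = 1 + (v_{k-1} + v_{k+1})/2 for 1 ≤ k ≤ 194. The particular solution to v_k − (v_{k-1} + v_{k+1})/2 = 1 is v_k = −k^2. Adding homogeneous solution A + B k and matching boundaries gives v_k = k (195 − k). Substituting k = 52: v_52 = 52 · 143 = 7436.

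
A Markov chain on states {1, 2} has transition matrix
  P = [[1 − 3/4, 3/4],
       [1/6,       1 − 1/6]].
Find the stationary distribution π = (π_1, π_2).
π_1 = 2/11, π_2 = 9/11

Solve πP = π with π_1 + π_2 = 1. From πP = π: π_1 · (1 − 3/4) + π_2 · 1/6 = π_1 ⇒ π_2 · 1/6 = π_1 · 3/4 ⇒ π_2/π_1 = (3/4)/(1/6) = 9/2. Together with π_1 + π_2 = 1:
  π_1 = (1/6)/(3/4 + 1/6) = (1/6)/(11/12) = 2/11,
  π_2 = (3/4)/(3/4 + 1/6) = (3/4)/(11/12) = 9/11.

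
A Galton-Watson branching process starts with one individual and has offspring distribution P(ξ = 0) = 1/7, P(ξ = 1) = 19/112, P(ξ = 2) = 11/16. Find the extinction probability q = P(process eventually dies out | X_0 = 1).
q = 16/77

The pgf is f(s) = 1/7 + 19/112·s + 11/16·s². The extinction probability q is the smallest fixed point of f in [0, 1]. Setting s = f(s):
  11/16·s² + (19/112 − 1)·s + 1/7 = 0
  11/16·s² − (1/7 + 11/16)·s + 1/7 = 0
which factors as (s − 1)·(11/16·s − 1/7) = 0, giving roots s = 1 and s = (1/7)/(11/16) = 16/77.
Mean offspring μ = 19/112 + 2·11/16 = 173/112 > 1 (supercritical), so q < 1. The extinction probability is the smaller root: q = (1/7)/(11/16) = 16/77.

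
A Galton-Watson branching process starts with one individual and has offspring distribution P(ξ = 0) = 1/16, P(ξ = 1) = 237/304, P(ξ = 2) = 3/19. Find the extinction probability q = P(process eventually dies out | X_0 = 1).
q = 19/48

The pgf is f(s) = 1/16 + 237/304·s + 3/19·s². The extinction probability q is the smallest fixed point of f in [0, 1]. Setting s = f(s):
  3/19·s² + (237/304 − 1)·s + 1/16 = 0
  3/19·s² − (1/16 + 3/19)·s + 1/16 = 0
which factors as (s − 1)·(3/19·s − 1/16) = 0, giving roots s = 1 and s = (1/16)/(3/19) = 19/48.
Mean offspring μ = 237/304 + 2·3/19 = 333/304 > 1 (supercritical), so q < 1. The extinction probability is the smaller root: q = (1/16)/(3/19) = 19/48.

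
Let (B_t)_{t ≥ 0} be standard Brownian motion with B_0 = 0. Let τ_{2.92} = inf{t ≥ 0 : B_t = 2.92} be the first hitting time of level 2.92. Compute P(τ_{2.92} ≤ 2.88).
P(τ_{2.92} ≤ 2.88) = 2(1 − Φ(2.92/√2.88)) = 2(1 − Φ(1.7206)) ≈ 0.0853

By the reflection principle for standard BM, P(τ_b ≤ t) = 2 · P(B_t ≥ b). Since B_t ~ N(0, t), P(B_t ≥ 2.92) = 1 − Φ(2.92/√t) = 1 − Φ(2.92/√2.88) = 1 − Φ(1.7206) ≈ 0.04266. Doubling: P(τ_{2.92} ≤ 2.88) ≈ 2 · 0.04266 = 0.08532 ≈ 0.0853.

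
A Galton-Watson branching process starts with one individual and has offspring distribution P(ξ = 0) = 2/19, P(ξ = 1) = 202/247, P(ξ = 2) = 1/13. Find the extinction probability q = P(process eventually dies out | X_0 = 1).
q = 1

Mean offspring μ = 0·2/19 + 1·202/247 + 2·1/13 = 240/247 ≤ 1. For μ ≤ 1 with offspring not concentrated at 1, the Galton-Watson process goes extinct almost surely, so q = 1.
(Algebraic check: The pgf is f(s) = 2/19 + 202/247·s + 1/13·s². The extinction probability q is the smallest fixed point of f in [0, 1]. Setting s = f(s):
  1/13·s² + (202/247 − 1)·s + 2/19 = 0
  1/13·s² − (2/19 + 1/13)·s + 2/19 = 0
which factors as (s − 1)·(1/13·s − 2/19) = 0, giving roots s = 1 and s = (2/19)/(1/13) = 26/19. Since 26/19 ≥ 1, the smallest root in [0, 1] is s = 1.)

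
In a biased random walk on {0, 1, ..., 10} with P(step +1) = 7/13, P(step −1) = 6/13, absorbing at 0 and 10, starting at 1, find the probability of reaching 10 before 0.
P(hit 10 before 0) = (1 − (6/7)^1) / (1 − (6/7)^10) = 40353607/222009073

Let u_k denote P(reach 10 before 0 | start at k). Boundary: u_0 = 0, u_10 = 1. Recurrence: u_k = 7/13·u_{k+1} + 6/13·u_{k-1} for 1 ≤ k ≤ 9. Try u_k = A + B·r^k with r = q/p = (6/13)/(7/13) = 6/7. Substitution satisfies the recurrence; boundary conditions give:
  u_k = (1 − r^k) / (1 − r^N) = (1 − (6/7)^1) / (1 − (6/7)^10) = 40353607/222009073.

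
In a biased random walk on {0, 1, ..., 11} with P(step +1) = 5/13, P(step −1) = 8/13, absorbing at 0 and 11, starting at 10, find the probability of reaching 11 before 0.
P(hit 11 before 0) = (1 − (8/5)^10) / (1 − (8/5)^11) = 1773293665/2847035489

Let u_k denote P(reach 11 before 0 | start at k). Boundary: u_0 = 0, u_11 = 1. Recurrence: u_k = 5/13·u_{k+1} + 8/13·u_{k-1} for 1 ≤ k ≤ 10. Try u_k = A + B·r^k with r = q/p = (8/13)/(5/13) = 8/5. Substitution satisfies the recurrence; boundary conditions give:
  u_k = (1 − r^k) / (1 − r^N) = (1 − (8/5)^10) / (1 − (8/5)^11) = 1773293665/2847035489.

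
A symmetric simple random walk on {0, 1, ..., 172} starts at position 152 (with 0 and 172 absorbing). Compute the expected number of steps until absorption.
E[τ | X_0 = 152] = 3040

Let v_k = E[τ | X_0 = k]. Boundary: v_0 = v_172 = 0. Recurrence: v_k = 1 + (v_{k-1} + v_{k+1})/2 for 1 ≤ k ≤ 171. The particular solution to v_k − (v_{k-1} + v_{k+1})/2 = 1 is v_k = −k^2. Adding homogeneous solution A + B k and matching boundaries gives v_k = k (172 − k). Substituting k = 152: v_152 = 152 · 20 = 3040.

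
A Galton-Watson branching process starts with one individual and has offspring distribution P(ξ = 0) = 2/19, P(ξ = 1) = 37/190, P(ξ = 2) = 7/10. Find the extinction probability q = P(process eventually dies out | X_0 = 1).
q = 20/133

The pgf is f(s) = 2/19 + 37/190·s + 7/10·s². The extinction probability q is the smallest fixed point of f in [0, 1]. Setting s = f(s):
  7/10·s² + (37/190 − 1)·s + 2/19 = 0
  7/10·s² − (2/19 + 7/10)·s + 2/19 = 0
which factors as (s − 1)·(7/10·s − 2/19) = 0, giving roots s = 1 and s = (2/19)/(7/10) = 20/133.
Mean offspring μ = 37/190 + 2·7/10 = 303/190 > 1 (supercritical), so q < 1. The extinction probability is the smaller root: q = (2/19)/(7/10) = 20/133.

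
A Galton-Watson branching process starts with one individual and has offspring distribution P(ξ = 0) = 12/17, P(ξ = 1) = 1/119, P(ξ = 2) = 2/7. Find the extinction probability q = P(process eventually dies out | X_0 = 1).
q = 1

Mean offspring μ = 0·12/17 + 1·1/119 + 2·2/7 = 69/119 ≤ 1. For μ ≤ 1 with offspring not concentrated at 1, the Galton-Watson process goes extinct almost surely, so q = 1.
(Algebraic check: The pgf is f(s) = 12/17 + 1/119·s + 2/7·s². The extinction probability q is the smallest fixed point of f in [0, 1]. Setting s = f(s):
  2/7·s² + (1/119 − 1)·s + 12/17 = 0
  2/7·s² − (12/17 + 2/7)·s + 12/17 = 0
which factors as (s − 1)·(2/7·s − 12/17) = 0, giving roots s = 1 and s = (12/17)/(2/7) = 42/17. Since 42/17 ≥ 1, the smallest root in [0, 1] is s = 1.)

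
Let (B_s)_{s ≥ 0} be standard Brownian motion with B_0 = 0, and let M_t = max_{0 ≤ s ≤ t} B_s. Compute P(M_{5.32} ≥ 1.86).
P(M_{5.32} ≥ 1.86) = 2·P(B_{5.32} ≥ 1.86) = 2(1 − Φ(1.86/√5.32)) ≈ 0.4200

By the reflection principle for Brownian motion, P(M_t ≥ a) = 2 · P(B_t ≥ a) for a ≥ 0. Since B_t ~ N(0, t), P(B_t ≥ 1.86) = 1 − Φ(1.86/√t) = 1 − Φ(1.86/√5.32) = 1 − Φ(0.8064). So
  P(M_{5.32} ≥ 1.86) = 2(1 − Φ(0.8064)) ≈ 0.4200.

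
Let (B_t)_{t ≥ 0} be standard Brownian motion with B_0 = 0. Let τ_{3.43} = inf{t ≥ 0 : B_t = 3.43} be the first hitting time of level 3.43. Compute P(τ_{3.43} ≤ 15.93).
P(τ_{3.43} ≤ 15.93) = 2(1 − Φ(3.43/√15.93)) = 2(1 − Φ(0.8594)) ≈ 0.3901

By the reflection principle for standard BM, P(τ_b ≤ t) = 2 · P(B_t ≥ b). Since B_t ~ N(0, t), P(B_t ≥ 3.43) = 1 − Φ(3.43/√t) = 1 − Φ(3.43/√15.93) = 1 − Φ(0.8594) ≈ 0.19506. Doubling: P(τ_{3.43} ≤ 15.93) ≈ 2 · 0.19506 = 0.39012 ≈ 0.3901.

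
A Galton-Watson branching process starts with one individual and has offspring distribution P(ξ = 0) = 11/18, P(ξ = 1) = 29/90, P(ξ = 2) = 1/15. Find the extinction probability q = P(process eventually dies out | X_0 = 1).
q = 1

Mean offspring μ = 0·11/18 + 1·29/90 + 2·1/15 = 41/90 ≤ 1. For μ ≤ 1 with offspring not concentrated at 1, the Galton-Watson process goes extinct almost surely, so q = 1.
(Algebraic check: The pgf is f(s) = 11/18 + 29/90·s + 1/15·s². The extinction probability q is the smallest fixed point of f in [0, 1]. Setting s = f(s):
  1/15·s² + (29/90 − 1)·s + 11/18 = 0
  1/15·s² − (11/18 + 1/15)·s + 11/18 = 0
which factors as (s − 1)·(1/15·s − 11/18) = 0, giving roots s = 1 and s = (11/18)/(1/15) = 55/6. Since 55/6 ≥ 1, the smallest root in [0, 1] is s = 1.)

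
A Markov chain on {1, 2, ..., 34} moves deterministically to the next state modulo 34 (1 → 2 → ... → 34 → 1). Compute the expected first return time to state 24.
E[T_24 | X_0 = 24] = 34

The chain cycles deterministically, so starting at state 24 it returns in exactly 34 steps. Equivalently, the stationary distribution is uniform π_j = 1/34 for every state j, so by Kac's formula E[T_24] = 1/π_24 = 34.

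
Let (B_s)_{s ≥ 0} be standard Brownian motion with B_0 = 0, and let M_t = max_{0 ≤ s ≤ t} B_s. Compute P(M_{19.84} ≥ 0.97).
P(M_{19.84} ≥ 0.97) = 2·P(B_{19.84} ≥ 0.97) = 2(1 − Φ(0.97/√19.84)) ≈ 0.8276

By the reflection principle for Brownian motion, P(M_t ≥ a) = 2 · P(B_t ≥ a) for a ≥ 0. Since B_t ~ N(0, t), P(B_t ≥ 0.97) = 1 − Φ(0.97/√t) = 1 − Φ(0.97/√19.84) = 1 − Φ(0.2178). So
  P(M_{19.84} ≥ 0.97) = 2(1 − Φ(0.2178)) ≈ 0.8276.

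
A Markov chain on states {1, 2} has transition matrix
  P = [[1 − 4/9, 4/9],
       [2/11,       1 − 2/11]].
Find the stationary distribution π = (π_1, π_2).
π_1 = 9/31, π_2 = 22/31

Solve πP = π with π_1 + π_2 = 1. From πP = π: π_1 · (1 − 4/9) + π_2 · 2/11 = π_1 ⇒ π_2 · 2/11 = π_1 · 4/9 ⇒ π_2/π_1 = (4/9)/(2/11) = 22/9. Together with π_1 + π_2 = 1:
  π_1 = (2/11)/(4/9 + 2/11) = (2/11)/(62/99) = 9/31,
  π_2 = (4/9)/(4/9 + 2/11) = (4/9)/(62/99) = 22/31.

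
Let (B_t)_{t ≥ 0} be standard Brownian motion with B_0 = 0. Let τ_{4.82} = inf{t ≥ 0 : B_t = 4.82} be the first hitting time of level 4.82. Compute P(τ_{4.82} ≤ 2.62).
P(τ_{4.82} ≤ 2.62) = 2(1 − Φ(4.82/√2.62)) = 2(1 − Φ(2.9778)) ≈ 0.0029

By the reflection principle for standard BM, P(τ_b ≤ t) = 2 · P(B_t ≥ b). Since B_t ~ N(0, t), P(B_t ≥ 4.82) = 1 − Φ(4.82/√t) = 1 − Φ(4.82/√2.62) = 1 − Φ(2.9778) ≈ 0.00145. Doubling: P(τ_{4.82} ≤ 2.62) ≈ 2 · 0.00145 = 0.00290 ≈ 0.0029.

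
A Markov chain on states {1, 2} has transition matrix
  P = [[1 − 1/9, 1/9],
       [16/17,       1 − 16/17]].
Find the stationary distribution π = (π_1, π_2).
π_1 = 144/161, π_2 = 17/161

Solve πP = π with π_1 + π_2 = 1. From πP = π: π_1 · (1 − 1/9) + π_2 · 16/17 = π_1 ⇒ π_2 · 16/17 = π_1 · 1/9 ⇒ π_2/π_1 = (1/9)/(16/17) = 17/144. Together with π_1 + π_2 = 1:
  π_1 = (16/17)/(1/9 + 16/17) = (16/17)/(161/153) = 144/161,
  π_2 = (1/9)/(1/9 + 16/17) = (1/9)/(161/153) = 17/161.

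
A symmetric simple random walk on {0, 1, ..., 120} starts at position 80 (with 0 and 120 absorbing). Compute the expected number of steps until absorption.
E[τ | X_0 = 80] = 3200

Let v_k = E[τ | X_0 = k]. Boundary: v_0 = v_120 = 0. Recurrence: v_k = 1 + (v_{k-1} + v_{k+1})/2 for 1 ≤ k ≤ 119. The particular solution to v_k − (v_{k-1} + v_{k+1})/2 = 1 is v_k = −k^2. Adding homogeneous solution A + B k and matching boundaries gives v_k = k (120 − k). Substituting k = 80: v_80 = 80 · 40 = 3200.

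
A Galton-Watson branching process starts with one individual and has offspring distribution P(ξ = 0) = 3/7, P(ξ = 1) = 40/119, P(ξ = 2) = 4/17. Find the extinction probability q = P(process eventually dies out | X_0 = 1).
q = 1

Mean offspring μ = 0·3/7 + 1·40/119 + 2·4/17 = 96/119 ≤ 1. For μ ≤ 1 with offspring not concentrated at 1, the Galton-Watson process goes extinct almost surely, so q = 1.
(Algebraic check: The pgf is f(s) = 3/7 + 40/119·s + 4/17·s². The extinction probability q is the smallest fixed point of f in [0, 1]. Setting s = f(s):
  4/17·s² + (40/119 − 1)·s + 3/7 = 0
  4/17·s² − (3/7 + 4/17)·s + 3/7 = 0
which factors as (s − 1)·(4/17·s − 3/7) = 0, giving roots s = 1 and s = (3/7)/(4/17) = 51/28. Since 51/28 ≥ 1, the smallest root in [0, 1] is s = 1.)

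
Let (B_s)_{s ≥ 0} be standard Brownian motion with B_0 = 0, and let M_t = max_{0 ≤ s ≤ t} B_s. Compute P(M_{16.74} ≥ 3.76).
P(M_{16.74} ≥ 3.76) = 2·P(B_{16.74} ≥ 3.76) = 2(1 − Φ(3.76/√16.74)) ≈ 0.3581

By the reflection principle for Brownian motion, P(M_t ≥ a) = 2 · P(B_t ≥ a) for a ≥ 0. Since B_t ~ N(0, t), P(B_t ≥ 3.76) = 1 − Φ(3.76/√t) = 1 − Φ(3.76/√16.74) = 1 − Φ(0.9190). So
  P(M_{16.74} ≥ 3.76) = 2(1 − Φ(0.9190)) ≈ 0.3581.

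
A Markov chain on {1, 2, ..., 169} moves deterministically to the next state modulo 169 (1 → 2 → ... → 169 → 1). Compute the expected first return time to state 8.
E[T_8 | X_0 = 8] = 169

The chain cycles deterministically, so starting at state 8 it returns in exactly 169 steps. Equivalently, the stationary distribution is uniform π_j = 1/169 for every state j, so by Kac's formula E[T_8] = 1/π_8 = 169.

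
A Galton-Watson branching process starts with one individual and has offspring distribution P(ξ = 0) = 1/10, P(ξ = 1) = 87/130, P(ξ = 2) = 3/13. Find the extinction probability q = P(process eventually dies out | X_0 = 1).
q = 13/30

The pgf is f(s) = 1/10 + 87/130·s + 3/13·s². The extinction probability q is the smallest fixed point of f in [0, 1]. Setting s = f(s):
  3/13·s² + (87/130 − 1)·s + 1/10 = 0
  3/13·s² − (1/10 + 3/13)·s + 1/10 = 0
which factors as (s − 1)·(3/13·s − 1/10) = 0, giving roots s = 1 and s = (1/10)/(3/13) = 13/30.
Mean offspring μ = 87/130 + 2·3/13 = 147/130 > 1 (supercritical), so q < 1. The extinction probability is the smaller root: q = (1/10)/(3/13) = 13/30.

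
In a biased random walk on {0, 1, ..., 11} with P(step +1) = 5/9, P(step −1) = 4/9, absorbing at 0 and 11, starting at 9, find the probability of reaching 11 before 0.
P(hit 11 before 0) = (1 − (4/5)^9) / (1 − (4/5)^11) = 42274525/44633821

Let u_k denote P(reach 11 before 0 | start at k). Boundary: u_0 = 0, u_11 = 1. Recurrence: u_k = 5/9·u_{k+1} + 4/9·u_{k-1} for 1 ≤ k ≤ 10. Try u_k = A + B·r^k with r = q/p = (4/9)/(5/9) = 4/5. Substitution satisfies the recurrence; boundary conditions give:
  u_k = (1 − r^k) / (1 − r^N) = (1 − (4/5)^9) / (1 − (4/5)^11) = 42274525/44633821.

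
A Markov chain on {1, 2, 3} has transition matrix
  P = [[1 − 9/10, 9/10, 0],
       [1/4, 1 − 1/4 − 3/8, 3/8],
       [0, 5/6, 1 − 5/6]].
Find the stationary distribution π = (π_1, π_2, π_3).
π = (50/311, 180/311, 81/311)

This is a birth-death chain on three states, which satisfies detailed balance: π_1 · P_{12} = π_2 · P_{21} and π_2 · P_{23} = π_3 · P_{32}.
From π_1 · 9/10 = π_2 · 1/4: π_2/π_1 = (9/10)/(1/4) = 18/5.
From π_2 · 3/8 = π_3 · 5/6: π_3/π_2 = (3/8)/(5/6) = 9/20.
Take π_1 proportional to 1; then unnormalized π = (1, 18/5, 81/50). Normalize by dividing by the sum 311/50:
  π = (50/311, 180/311, 81/311).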